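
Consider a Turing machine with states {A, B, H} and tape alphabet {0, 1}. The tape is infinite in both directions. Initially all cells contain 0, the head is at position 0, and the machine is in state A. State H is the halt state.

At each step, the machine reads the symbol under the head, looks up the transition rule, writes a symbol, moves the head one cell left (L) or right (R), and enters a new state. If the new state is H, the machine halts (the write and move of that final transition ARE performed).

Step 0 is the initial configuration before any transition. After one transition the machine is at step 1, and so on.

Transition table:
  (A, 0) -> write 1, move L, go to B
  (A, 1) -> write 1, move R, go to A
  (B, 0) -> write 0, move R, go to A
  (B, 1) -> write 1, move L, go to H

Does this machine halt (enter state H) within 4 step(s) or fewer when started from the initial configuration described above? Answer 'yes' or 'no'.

Answer: no

Derivation:
Step 1: in state A at pos 0, read 0 -> (A,0)->write 1,move L,goto B. Now: state=B, head=-1, tape[-2..1]=0010 (head:  ^)
Step 2: in state B at pos -1, read 0 -> (B,0)->write 0,move R,goto A. Now: state=A, head=0, tape[-2..1]=0010 (head:   ^)
Step 3: in state A at pos 0, read 1 -> (A,1)->write 1,move R,goto A. Now: state=A, head=1, tape[-2..2]=00100 (head:    ^)
Step 4: in state A at pos 1, read 0 -> (A,0)->write 1,move L,goto B. Now: state=B, head=0, tape[-2..2]=00110 (head:   ^)
After 4 step(s): state = B (not H) -> not halted within 4 -> no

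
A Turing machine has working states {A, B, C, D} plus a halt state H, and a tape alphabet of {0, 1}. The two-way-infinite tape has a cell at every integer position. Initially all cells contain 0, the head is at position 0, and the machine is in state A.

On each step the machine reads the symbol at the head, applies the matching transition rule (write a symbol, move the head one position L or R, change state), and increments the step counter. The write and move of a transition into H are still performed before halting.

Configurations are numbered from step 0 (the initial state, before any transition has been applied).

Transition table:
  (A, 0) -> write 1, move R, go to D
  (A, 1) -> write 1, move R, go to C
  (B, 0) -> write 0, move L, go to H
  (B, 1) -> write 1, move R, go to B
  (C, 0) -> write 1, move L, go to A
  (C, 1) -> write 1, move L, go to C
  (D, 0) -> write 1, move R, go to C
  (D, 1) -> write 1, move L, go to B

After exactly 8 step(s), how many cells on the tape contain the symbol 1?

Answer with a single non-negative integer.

Answer: 4

Derivation:
Step 1: in state A at pos 0, read 0 -> (A,0)->write 1,move R,goto D. Now: state=D, head=1, tape[-1..2]=0100 (head:   ^)
Step 2: in state D at pos 1, read 0 -> (D,0)->write 1,move R,goto C. Now: state=C, head=2, tape[-1..3]=01100 (head:    ^)
Step 3: in state C at pos 2, read 0 -> (C,0)->write 1,move L,goto A. Now: state=A, head=1, tape[-1..3]=01110 (head:   ^)
Step 4: in state A at pos 1, read 1 -> (A,1)->write 1,move R,goto C. Now: state=C, head=2, tape[-1..3]=01110 (head:    ^)
Step 5: in state C at pos 2, read 1 -> (C,1)->write 1,move L,goto C. Now: state=C, head=1, tape[-1..3]=01110 (head:   ^)
Step 6: in state C at pos 1, read 1 -> (C,1)->write 1,move L,goto C. Now: state=C, head=0, tape[-1..3]=01110 (head:  ^)
Step 7: in state C at pos 0, read 1 -> (C,1)->write 1,move L,goto C. Now: state=C, head=-1, tape[-2..3]=001110 (head:  ^)
Step 8: in state C at pos -1, read 0 -> (C,0)->write 1,move L,goto A. Now: state=A, head=-2, tape[-3..3]=0011110 (head:  ^)
Cells containing 1 after step 8: {-1, 0, 1, 2} -> 4 cell(s)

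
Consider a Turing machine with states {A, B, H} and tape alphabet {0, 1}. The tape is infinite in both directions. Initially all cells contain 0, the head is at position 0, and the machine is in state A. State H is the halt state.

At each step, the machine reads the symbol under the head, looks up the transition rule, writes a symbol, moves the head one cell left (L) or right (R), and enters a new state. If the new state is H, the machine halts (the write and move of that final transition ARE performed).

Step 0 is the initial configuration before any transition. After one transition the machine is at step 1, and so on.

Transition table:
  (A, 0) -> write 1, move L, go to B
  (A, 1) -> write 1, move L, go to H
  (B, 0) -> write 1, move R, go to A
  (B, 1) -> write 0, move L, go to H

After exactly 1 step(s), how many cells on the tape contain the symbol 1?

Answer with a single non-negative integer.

Step 1: in state A at pos 0, read 0 -> (A,0)->write 1,move L,goto B. Now: state=B, head=-1, tape[-2..1]=0010 (head:  ^)
Cells containing 1 after step 1: {0} -> 1 cell(s)

Answer: 1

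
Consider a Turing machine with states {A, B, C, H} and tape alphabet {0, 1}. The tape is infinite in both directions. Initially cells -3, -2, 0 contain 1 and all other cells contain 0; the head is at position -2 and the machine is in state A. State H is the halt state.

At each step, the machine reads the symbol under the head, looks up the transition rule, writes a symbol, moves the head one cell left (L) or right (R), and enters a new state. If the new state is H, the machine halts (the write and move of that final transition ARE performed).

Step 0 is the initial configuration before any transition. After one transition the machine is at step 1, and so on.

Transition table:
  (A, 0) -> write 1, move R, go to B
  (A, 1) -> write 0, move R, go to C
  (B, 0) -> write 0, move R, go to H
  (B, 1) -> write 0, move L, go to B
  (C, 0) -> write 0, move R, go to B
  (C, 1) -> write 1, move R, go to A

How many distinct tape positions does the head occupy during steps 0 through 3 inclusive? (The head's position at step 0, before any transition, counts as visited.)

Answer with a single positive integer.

Answer: 3

Derivation:
Step 1: in state A at pos -2, read 1 -> (A,1)->write 0,move R,goto C. Now: state=C, head=-1, tape[-4..1]=010010 (head:    ^)
Step 2: in state C at pos -1, read 0 -> (C,0)->write 0,move R,goto B. Now: state=B, head=0, tape[-4..1]=010010 (head:     ^)
Step 3: in state B at pos 0, read 1 -> (B,1)->write 0,move L,goto B. Now: state=B, head=-1, tape[-4..1]=010000 (head:    ^)
Head positions at steps 0..3: starting at -2, distinct positions visited = {-2, -1, 0} -> 3 position(s)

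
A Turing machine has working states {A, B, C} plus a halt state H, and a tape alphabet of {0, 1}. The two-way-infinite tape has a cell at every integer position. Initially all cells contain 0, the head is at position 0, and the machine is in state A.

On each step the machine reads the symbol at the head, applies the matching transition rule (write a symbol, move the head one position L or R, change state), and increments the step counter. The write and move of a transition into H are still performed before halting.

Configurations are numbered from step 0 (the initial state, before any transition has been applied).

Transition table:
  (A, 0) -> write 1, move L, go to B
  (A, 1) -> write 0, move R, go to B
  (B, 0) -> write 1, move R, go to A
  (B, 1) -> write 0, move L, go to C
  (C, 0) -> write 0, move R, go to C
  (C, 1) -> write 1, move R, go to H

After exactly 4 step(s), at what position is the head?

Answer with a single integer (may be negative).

Step 1: in state A at pos 0, read 0 -> (A,0)->write 1,move L,goto B. Now: state=B, head=-1, tape[-2..1]=0010 (head:  ^)
Step 2: in state B at pos -1, read 0 -> (B,0)->write 1,move R,goto A. Now: state=A, head=0, tape[-2..1]=0110 (head:   ^)
Step 3: in state A at pos 0, read 1 -> (A,1)->write 0,move R,goto B. Now: state=B, head=1, tape[-2..2]=01000 (head:    ^)
Step 4: in state B at pos 1, read 0 -> (B,0)->write 1,move R,goto A. Now: state=A, head=2, tape[-2..3]=010100 (head:     ^)

Answer: 2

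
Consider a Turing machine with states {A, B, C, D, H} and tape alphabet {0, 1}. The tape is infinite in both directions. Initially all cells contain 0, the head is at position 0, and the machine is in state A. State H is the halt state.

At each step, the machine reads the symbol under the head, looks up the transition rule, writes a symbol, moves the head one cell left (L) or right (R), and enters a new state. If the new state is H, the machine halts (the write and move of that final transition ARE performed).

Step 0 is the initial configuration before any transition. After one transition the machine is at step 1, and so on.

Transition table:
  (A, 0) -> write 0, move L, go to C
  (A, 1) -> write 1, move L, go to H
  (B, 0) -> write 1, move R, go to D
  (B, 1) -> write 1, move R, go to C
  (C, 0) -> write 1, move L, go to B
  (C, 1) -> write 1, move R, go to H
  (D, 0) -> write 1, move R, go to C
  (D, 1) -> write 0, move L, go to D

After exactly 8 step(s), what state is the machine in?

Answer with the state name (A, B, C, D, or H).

Step 1: in state A at pos 0, read 0 -> (A,0)->write 0,move L,goto C. Now: state=C, head=-1, tape[-2..1]=0000 (head:  ^)
Step 2: in state C at pos -1, read 0 -> (C,0)->write 1,move L,goto B. Now: state=B, head=-2, tape[-3..1]=00100 (head:  ^)
Step 3: in state B at pos -2, read 0 -> (B,0)->write 1,move R,goto D. Now: state=D, head=-1, tape[-3..1]=01100 (head:   ^)
Step 4: in state D at pos -1, read 1 -> (D,1)->write 0,move L,goto D. Now: state=D, head=-2, tape[-3..1]=01000 (head:  ^)
Step 5: in state D at pos -2, read 1 -> (D,1)->write 0,move L,goto D. Now: state=D, head=-3, tape[-4..1]=000000 (head:  ^)
Step 6: in state D at pos -3, read 0 -> (D,0)->write 1,move R,goto C. Now: state=C, head=-2, tape[-4..1]=010000 (head:   ^)
Step 7: in state C at pos -2, read 0 -> (C,0)->write 1,move L,goto B. Now: state=B, head=-3, tape[-4..1]=011000 (head:  ^)
Step 8: in state B at pos -3, read 1 -> (B,1)->write 1,move R,goto C. Now: state=C, head=-2, tape[-4..1]=011000 (head:   ^)

Answer: C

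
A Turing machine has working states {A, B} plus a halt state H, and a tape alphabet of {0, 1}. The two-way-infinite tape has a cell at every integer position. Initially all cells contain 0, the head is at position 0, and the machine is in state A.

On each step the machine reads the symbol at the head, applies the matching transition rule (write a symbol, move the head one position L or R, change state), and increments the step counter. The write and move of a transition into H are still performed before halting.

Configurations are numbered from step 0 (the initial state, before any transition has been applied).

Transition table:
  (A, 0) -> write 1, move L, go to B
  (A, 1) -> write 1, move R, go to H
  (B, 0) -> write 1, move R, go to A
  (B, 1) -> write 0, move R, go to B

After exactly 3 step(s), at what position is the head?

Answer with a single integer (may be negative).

Answer: 1

Derivation:
Step 1: in state A at pos 0, read 0 -> (A,0)->write 1,move L,goto B. Now: state=B, head=-1, tape[-2..1]=0010 (head:  ^)
Step 2: in state B at pos -1, read 0 -> (B,0)->write 1,move R,goto A. Now: state=A, head=0, tape[-2..1]=0110 (head:   ^)
Step 3: in state A at pos 0, read 1 -> (A,1)->write 1,move R,goto H. Now: state=H, head=1, tape[-2..2]=01100 (head:    ^)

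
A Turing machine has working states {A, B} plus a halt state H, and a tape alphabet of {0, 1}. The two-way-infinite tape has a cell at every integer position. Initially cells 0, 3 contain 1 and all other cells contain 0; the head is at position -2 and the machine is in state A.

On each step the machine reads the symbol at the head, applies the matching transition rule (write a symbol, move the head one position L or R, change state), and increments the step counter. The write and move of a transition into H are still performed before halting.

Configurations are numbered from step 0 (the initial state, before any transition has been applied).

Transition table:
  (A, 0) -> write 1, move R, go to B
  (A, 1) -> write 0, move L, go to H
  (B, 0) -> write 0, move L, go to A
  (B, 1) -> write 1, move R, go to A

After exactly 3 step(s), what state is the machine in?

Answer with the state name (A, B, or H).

Step 1: in state A at pos -2, read 0 -> (A,0)->write 1,move R,goto B. Now: state=B, head=-1, tape[-3..4]=01010010 (head:   ^)
Step 2: in state B at pos -1, read 0 -> (B,0)->write 0,move L,goto A. Now: state=A, head=-2, tape[-3..4]=01010010 (head:  ^)
Step 3: in state A at pos -2, read 1 -> (A,1)->write 0,move L,goto H. Now: state=H, head=-3, tape[-4..4]=000010010 (head:  ^)

Answer: H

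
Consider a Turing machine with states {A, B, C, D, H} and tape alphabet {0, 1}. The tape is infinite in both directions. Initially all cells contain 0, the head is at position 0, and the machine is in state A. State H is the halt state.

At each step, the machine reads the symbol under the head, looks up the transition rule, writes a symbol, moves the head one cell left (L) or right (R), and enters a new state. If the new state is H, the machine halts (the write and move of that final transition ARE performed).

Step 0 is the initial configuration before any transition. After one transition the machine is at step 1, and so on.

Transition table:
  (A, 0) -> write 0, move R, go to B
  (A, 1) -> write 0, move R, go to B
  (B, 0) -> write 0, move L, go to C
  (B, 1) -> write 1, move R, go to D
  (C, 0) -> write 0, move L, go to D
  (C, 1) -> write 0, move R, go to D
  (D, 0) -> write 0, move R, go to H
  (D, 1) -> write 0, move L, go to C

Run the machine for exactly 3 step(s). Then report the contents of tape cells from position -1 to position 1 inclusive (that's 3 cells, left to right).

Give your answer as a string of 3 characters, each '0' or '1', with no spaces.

Step 1: in state A at pos 0, read 0 -> (A,0)->write 0,move R,goto B. Now: state=B, head=1, tape[-1..2]=0000 (head:   ^)
Step 2: in state B at pos 1, read 0 -> (B,0)->write 0,move L,goto C. Now: state=C, head=0, tape[-1..2]=0000 (head:  ^)
Step 3: in state C at pos 0, read 0 -> (C,0)->write 0,move L,goto D. Now: state=D, head=-1, tape[-2..2]=00000 (head:  ^)

Answer: 000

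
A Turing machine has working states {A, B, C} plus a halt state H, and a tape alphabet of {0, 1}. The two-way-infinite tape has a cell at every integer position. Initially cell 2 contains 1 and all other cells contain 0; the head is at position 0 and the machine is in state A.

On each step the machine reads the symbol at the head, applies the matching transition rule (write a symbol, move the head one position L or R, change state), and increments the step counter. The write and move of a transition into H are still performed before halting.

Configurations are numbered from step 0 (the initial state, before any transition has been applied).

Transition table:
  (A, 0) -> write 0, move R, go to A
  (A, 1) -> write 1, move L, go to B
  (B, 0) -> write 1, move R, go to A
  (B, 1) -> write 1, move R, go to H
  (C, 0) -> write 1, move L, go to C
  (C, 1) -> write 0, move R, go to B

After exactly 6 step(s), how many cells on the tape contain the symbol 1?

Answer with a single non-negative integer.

Step 1: in state A at pos 0, read 0 -> (A,0)->write 0,move R,goto A. Now: state=A, head=1, tape[-1..3]=00010 (head:   ^)
Step 2: in state A at pos 1, read 0 -> (A,0)->write 0,move R,goto A. Now: state=A, head=2, tape[-1..3]=00010 (head:    ^)
Step 3: in state A at pos 2, read 1 -> (A,1)->write 1,move L,goto B. Now: state=B, head=1, tape[-1..3]=00010 (head:   ^)
Step 4: in state B at pos 1, read 0 -> (B,0)->write 1,move R,goto A. Now: state=A, head=2, tape[-1..3]=00110 (head:    ^)
Step 5: in state A at pos 2, read 1 -> (A,1)->write 1,move L,goto B. Now: state=B, head=1, tape[-1..3]=00110 (head:   ^)
Step 6: in state B at pos 1, read 1 -> (B,1)->write 1,move R,goto H. Now: state=H, head=2, tape[-1..3]=00110 (head:    ^)
Cells containing 1 after step 6: {1, 2} -> 2 cell(s)

Answer: 2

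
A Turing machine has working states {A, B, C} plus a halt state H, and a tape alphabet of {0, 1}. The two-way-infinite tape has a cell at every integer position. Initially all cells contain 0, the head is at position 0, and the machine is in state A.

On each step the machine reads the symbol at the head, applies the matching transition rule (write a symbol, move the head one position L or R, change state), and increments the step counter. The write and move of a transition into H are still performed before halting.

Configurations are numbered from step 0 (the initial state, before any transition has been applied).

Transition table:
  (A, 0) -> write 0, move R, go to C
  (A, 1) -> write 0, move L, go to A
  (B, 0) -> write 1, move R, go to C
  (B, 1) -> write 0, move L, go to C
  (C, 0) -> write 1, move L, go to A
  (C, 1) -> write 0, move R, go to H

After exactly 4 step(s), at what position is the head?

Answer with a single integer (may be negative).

Step 1: in state A at pos 0, read 0 -> (A,0)->write 0,move R,goto C. Now: state=C, head=1, tape[-1..2]=0000 (head:   ^)
Step 2: in state C at pos 1, read 0 -> (C,0)->write 1,move L,goto A. Now: state=A, head=0, tape[-1..2]=0010 (head:  ^)
Step 3: in state A at pos 0, read 0 -> (A,0)->write 0,move R,goto C. Now: state=C, head=1, tape[-1..2]=0010 (head:   ^)
Step 4: in state C at pos 1, read 1 -> (C,1)->write 0,move R,goto H. Now: state=H, head=2, tape[-1..3]=00000 (head:    ^)

Answer: 2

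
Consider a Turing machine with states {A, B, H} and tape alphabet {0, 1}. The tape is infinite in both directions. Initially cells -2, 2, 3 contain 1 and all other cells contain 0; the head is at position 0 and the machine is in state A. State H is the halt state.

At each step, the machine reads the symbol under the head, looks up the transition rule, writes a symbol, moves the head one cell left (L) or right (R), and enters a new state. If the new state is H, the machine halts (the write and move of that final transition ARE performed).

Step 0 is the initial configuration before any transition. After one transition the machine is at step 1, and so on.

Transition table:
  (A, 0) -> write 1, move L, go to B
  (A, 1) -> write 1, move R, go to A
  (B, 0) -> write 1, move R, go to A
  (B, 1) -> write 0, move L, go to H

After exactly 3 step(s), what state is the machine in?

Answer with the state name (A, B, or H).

Step 1: in state A at pos 0, read 0 -> (A,0)->write 1,move L,goto B. Now: state=B, head=-1, tape[-3..4]=01010110 (head:   ^)
Step 2: in state B at pos -1, read 0 -> (B,0)->write 1,move R,goto A. Now: state=A, head=0, tape[-3..4]=01110110 (head:    ^)
Step 3: in state A at pos 0, read 1 -> (A,1)->write 1,move R,goto A. Now: state=A, head=1, tape[-3..4]=01110110 (head:     ^)

Answer: A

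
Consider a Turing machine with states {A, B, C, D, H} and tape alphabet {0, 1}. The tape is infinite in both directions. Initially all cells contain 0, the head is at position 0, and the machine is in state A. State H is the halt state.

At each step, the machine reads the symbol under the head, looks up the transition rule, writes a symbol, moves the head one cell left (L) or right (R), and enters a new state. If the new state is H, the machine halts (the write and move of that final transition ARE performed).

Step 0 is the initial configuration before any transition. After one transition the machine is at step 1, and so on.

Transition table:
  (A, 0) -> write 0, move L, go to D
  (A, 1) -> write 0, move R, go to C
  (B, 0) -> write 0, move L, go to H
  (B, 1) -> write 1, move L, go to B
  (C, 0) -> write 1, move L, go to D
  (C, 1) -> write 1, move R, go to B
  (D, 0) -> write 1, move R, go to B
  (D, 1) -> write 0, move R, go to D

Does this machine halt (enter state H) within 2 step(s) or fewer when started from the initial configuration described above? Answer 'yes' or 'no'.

Step 1: in state A at pos 0, read 0 -> (A,0)->write 0,move L,goto D. Now: state=D, head=-1, tape[-2..1]=0000 (head:  ^)
Step 2: in state D at pos -1, read 0 -> (D,0)->write 1,move R,goto B. Now: state=B, head=0, tape[-2..1]=0100 (head:   ^)
After 2 step(s): state = B (not H) -> not halted within 2 -> no

Answer: no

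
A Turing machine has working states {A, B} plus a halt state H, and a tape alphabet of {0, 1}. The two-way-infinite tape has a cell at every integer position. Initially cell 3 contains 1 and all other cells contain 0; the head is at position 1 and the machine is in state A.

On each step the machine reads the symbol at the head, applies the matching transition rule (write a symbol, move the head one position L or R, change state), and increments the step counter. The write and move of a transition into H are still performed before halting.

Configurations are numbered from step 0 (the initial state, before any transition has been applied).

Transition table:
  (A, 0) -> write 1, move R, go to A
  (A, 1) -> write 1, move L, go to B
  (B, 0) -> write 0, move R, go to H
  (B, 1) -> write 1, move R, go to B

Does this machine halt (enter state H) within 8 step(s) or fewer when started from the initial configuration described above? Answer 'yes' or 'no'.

Step 1: in state A at pos 1, read 0 -> (A,0)->write 1,move R,goto A. Now: state=A, head=2, tape[0..4]=01010 (head:   ^)
Step 2: in state A at pos 2, read 0 -> (A,0)->write 1,move R,goto A. Now: state=A, head=3, tape[0..4]=01110 (head:    ^)
Step 3: in state A at pos 3, read 1 -> (A,1)->write 1,move L,goto B. Now: state=B, head=2, tape[0..4]=01110 (head:   ^)
Step 4: in state B at pos 2, read 1 -> (B,1)->write 1,move R,goto B. Now: state=B, head=3, tape[0..4]=01110 (head:    ^)
Step 5: in state B at pos 3, read 1 -> (B,1)->write 1,move R,goto B. Now: state=B, head=4, tape[0..5]=011100 (head:     ^)
Step 6: in state B at pos 4, read 0 -> (B,0)->write 0,move R,goto H. Now: state=H, head=5, tape[0..6]=0111000 (head:      ^)
State H reached at step 6; 6 <= 8 -> yes

Answer: yes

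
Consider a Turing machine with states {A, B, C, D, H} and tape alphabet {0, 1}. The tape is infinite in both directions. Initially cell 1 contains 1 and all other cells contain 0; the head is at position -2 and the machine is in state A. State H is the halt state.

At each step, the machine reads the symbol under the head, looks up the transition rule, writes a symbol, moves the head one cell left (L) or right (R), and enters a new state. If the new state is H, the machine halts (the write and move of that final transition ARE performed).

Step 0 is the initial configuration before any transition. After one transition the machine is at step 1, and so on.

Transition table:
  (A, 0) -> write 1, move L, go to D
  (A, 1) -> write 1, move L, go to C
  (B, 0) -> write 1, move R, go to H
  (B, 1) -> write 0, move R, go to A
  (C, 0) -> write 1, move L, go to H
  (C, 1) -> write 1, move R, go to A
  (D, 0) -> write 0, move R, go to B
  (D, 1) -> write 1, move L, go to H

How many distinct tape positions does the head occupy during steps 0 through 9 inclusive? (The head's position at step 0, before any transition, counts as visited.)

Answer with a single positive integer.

Answer: 5

Derivation:
Step 1: in state A at pos -2, read 0 -> (A,0)->write 1,move L,goto D. Now: state=D, head=-3, tape[-4..2]=0010010 (head:  ^)
Step 2: in state D at pos -3, read 0 -> (D,0)->write 0,move R,goto B. Now: state=B, head=-2, tape[-4..2]=0010010 (head:   ^)
Step 3: in state B at pos -2, read 1 -> (B,1)->write 0,move R,goto A. Now: state=A, head=-1, tape[-4..2]=0000010 (head:    ^)
Step 4: in state A at pos -1, read 0 -> (A,0)->write 1,move L,goto D. Now: state=D, head=-2, tape[-4..2]=0001010 (head:   ^)
Step 5: in state D at pos -2, read 0 -> (D,0)->write 0,move R,goto B. Now: state=B, head=-1, tape[-4..2]=0001010 (head:    ^)
Step 6: in state B at pos -1, read 1 -> (B,1)->write 0,move R,goto A. Now: state=A, head=0, tape[-4..2]=0000010 (head:     ^)
Step 7: in state A at pos 0, read 0 -> (A,0)->write 1,move L,goto D. Now: state=D, head=-1, tape[-4..2]=0000110 (head:    ^)
Step 8: in state D at pos -1, read 0 -> (D,0)->write 0,move R,goto B. Now: state=B, head=0, tape[-4..2]=0000110 (head:     ^)
Step 9: in state B at pos 0, read 1 -> (B,1)->write 0,move R,goto A. Now: state=A, head=1, tape[-4..2]=0000010 (head:      ^)
Head positions at steps 0..9: starting at -2, distinct positions visited = {-3, -2, -1, 0, 1} -> 5 position(s)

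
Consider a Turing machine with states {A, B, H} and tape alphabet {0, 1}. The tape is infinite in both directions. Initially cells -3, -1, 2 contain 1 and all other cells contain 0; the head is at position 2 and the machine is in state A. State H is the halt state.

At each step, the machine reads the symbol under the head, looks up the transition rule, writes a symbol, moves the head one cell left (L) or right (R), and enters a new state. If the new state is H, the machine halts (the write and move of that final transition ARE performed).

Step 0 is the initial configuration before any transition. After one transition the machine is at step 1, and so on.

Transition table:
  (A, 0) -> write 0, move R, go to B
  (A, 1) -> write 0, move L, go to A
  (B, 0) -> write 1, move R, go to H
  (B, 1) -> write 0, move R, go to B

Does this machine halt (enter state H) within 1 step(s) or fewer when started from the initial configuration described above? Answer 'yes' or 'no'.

Step 1: in state A at pos 2, read 1 -> (A,1)->write 0,move L,goto A. Now: state=A, head=1, tape[-4..3]=01010000 (head:      ^)
After 1 step(s): state = A (not H) -> not halted within 1 -> no

Answer: no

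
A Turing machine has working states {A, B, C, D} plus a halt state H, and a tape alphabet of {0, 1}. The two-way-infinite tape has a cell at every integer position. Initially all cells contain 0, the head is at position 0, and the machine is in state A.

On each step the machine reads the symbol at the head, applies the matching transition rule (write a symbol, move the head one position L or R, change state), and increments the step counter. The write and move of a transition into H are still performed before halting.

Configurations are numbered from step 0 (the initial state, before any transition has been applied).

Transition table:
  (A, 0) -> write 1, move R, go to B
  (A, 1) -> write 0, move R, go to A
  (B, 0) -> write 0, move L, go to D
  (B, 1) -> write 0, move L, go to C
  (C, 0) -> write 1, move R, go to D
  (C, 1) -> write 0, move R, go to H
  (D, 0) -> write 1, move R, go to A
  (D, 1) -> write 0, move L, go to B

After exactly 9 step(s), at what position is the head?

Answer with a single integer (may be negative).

Answer: -3

Derivation:
Step 1: in state A at pos 0, read 0 -> (A,0)->write 1,move R,goto B. Now: state=B, head=1, tape[-1..2]=0100 (head:   ^)
Step 2: in state B at pos 1, read 0 -> (B,0)->write 0,move L,goto D. Now: state=D, head=0, tape[-1..2]=0100 (head:  ^)
Step 3: in state D at pos 0, read 1 -> (D,1)->write 0,move L,goto B. Now: state=B, head=-1, tape[-2..2]=00000 (head:  ^)
Step 4: in state B at pos -1, read 0 -> (B,0)->write 0,move L,goto D. Now: state=D, head=-2, tape[-3..2]=000000 (head:  ^)
Step 5: in state D at pos -2, read 0 -> (D,0)->write 1,move R,goto A. Now: state=A, head=-1, tape[-3..2]=010000 (head:   ^)
Step 6: in state A at pos -1, read 0 -> (A,0)->write 1,move R,goto B. Now: state=B, head=0, tape[-3..2]=011000 (head:    ^)
Step 7: in state B at pos 0, read 0 -> (B,0)->write 0,move L,goto D. Now: state=D, head=-1, tape[-3..2]=011000 (head:   ^)
Step 8: in state D at pos -1, read 1 -> (D,1)->write 0,move L,goto B. Now: state=B, head=-2, tape[-3..2]=010000 (head:  ^)
Step 9: in state B at pos -2, read 1 -> (B,1)->write 0,move L,goto C. Now: state=C, head=-3, tape[-4..2]=0000000 (head:  ^)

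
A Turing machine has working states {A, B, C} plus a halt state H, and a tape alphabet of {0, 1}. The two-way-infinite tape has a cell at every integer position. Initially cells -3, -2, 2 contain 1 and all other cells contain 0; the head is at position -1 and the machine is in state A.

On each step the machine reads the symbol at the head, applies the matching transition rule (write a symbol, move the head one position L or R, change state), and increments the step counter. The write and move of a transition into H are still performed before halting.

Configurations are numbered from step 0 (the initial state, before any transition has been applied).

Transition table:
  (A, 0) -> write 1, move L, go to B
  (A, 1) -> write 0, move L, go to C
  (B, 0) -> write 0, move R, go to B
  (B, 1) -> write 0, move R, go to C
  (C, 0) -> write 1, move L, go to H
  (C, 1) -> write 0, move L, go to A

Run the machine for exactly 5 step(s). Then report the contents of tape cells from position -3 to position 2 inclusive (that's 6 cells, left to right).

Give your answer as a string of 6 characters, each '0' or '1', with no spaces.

Step 1: in state A at pos -1, read 0 -> (A,0)->write 1,move L,goto B. Now: state=B, head=-2, tape[-4..3]=01110010 (head:   ^)
Step 2: in state B at pos -2, read 1 -> (B,1)->write 0,move R,goto C. Now: state=C, head=-1, tape[-4..3]=01010010 (head:    ^)
Step 3: in state C at pos -1, read 1 -> (C,1)->write 0,move L,goto A. Now: state=A, head=-2, tape[-4..3]=01000010 (head:   ^)
Step 4: in state A at pos -2, read 0 -> (A,0)->write 1,move L,goto B. Now: state=B, head=-3, tape[-4..3]=01100010 (head:  ^)
Step 5: in state B at pos -3, read 1 -> (B,1)->write 0,move R,goto C. Now: state=C, head=-2, tape[-4..3]=00100010 (head:   ^)

Answer: 010001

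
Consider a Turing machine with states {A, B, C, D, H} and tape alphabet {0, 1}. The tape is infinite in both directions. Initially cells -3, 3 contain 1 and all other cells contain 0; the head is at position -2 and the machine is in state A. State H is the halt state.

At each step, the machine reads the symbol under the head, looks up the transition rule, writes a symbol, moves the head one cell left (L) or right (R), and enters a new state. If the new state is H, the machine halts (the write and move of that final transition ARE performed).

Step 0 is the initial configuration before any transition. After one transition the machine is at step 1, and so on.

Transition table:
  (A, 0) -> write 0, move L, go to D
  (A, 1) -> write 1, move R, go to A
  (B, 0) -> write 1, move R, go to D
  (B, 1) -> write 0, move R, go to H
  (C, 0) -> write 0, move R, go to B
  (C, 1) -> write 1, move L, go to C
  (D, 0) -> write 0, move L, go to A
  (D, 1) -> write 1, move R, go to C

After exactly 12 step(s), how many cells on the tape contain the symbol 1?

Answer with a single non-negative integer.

Step 1: in state A at pos -2, read 0 -> (A,0)->write 0,move L,goto D. Now: state=D, head=-3, tape[-4..4]=010000010 (head:  ^)
Step 2: in state D at pos -3, read 1 -> (D,1)->write 1,move R,goto C. Now: state=C, head=-2, tape[-4..4]=010000010 (head:   ^)
Step 3: in state C at pos -2, read 0 -> (C,0)->write 0,move R,goto B. Now: state=B, head=-1, tape[-4..4]=010000010 (head:    ^)
Step 4: in state B at pos -1, read 0 -> (B,0)->write 1,move R,goto D. Now: state=D, head=0, tape[-4..4]=010100010 (head:     ^)
Step 5: in state D at pos 0, read 0 -> (D,0)->write 0,move L,goto A. Now: state=A, head=-1, tape[-4..4]=010100010 (head:    ^)
Step 6: in state A at pos -1, read 1 -> (A,1)->write 1,move R,goto A. Now: state=A, head=0, tape[-4..4]=010100010 (head:     ^)
Step 7: in state A at pos 0, read 0 -> (A,0)->write 0,move L,goto D. Now: state=D, head=-1, tape[-4..4]=010100010 (head:    ^)
Step 8: in state D at pos -1, read 1 -> (D,1)->write 1,move R,goto C. Now: state=C, head=0, tape[-4..4]=010100010 (head:     ^)
Step 9: in state C at pos 0, read 0 -> (C,0)->write 0,move R,goto B. Now: state=B, head=1, tape[-4..4]=010100010 (head:      ^)
Step 10: in state B at pos 1, read 0 -> (B,0)->write 1,move R,goto D. Now: state=D, head=2, tape[-4..4]=010101010 (head:       ^)
Step 11: in state D at pos 2, read 0 -> (D,0)->write 0,move L,goto A. Now: state=A, head=1, tape[-4..4]=010101010 (head:      ^)
Step 12: in state A at pos 1, read 1 -> (A,1)->write 1,move R,goto A. Now: state=A, head=2, tape[-4..4]=010101010 (head:       ^)
Cells containing 1 after step 12: {-3, -1, 1, 3} -> 4 cell(s)

Answer: 4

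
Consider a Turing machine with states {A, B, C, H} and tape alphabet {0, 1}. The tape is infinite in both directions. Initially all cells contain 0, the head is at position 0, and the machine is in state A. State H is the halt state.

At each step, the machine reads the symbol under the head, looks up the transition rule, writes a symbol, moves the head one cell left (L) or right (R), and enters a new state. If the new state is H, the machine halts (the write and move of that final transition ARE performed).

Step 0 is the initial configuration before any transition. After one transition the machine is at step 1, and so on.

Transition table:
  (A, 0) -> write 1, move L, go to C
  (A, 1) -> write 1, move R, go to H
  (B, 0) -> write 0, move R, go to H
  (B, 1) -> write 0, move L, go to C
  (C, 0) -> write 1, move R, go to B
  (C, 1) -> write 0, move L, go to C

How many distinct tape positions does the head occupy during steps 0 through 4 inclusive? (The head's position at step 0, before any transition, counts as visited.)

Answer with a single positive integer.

Answer: 3

Derivation:
Step 1: in state A at pos 0, read 0 -> (A,0)->write 1,move L,goto C. Now: state=C, head=-1, tape[-2..1]=0010 (head:  ^)
Step 2: in state C at pos -1, read 0 -> (C,0)->write 1,move R,goto B. Now: state=B, head=0, tape[-2..1]=0110 (head:   ^)
Step 3: in state B at pos 0, read 1 -> (B,1)->write 0,move L,goto C. Now: state=C, head=-1, tape[-2..1]=0100 (head:  ^)
Step 4: in state C at pos -1, read 1 -> (C,1)->write 0,move L,goto C. Now: state=C, head=-2, tape[-3..1]=00000 (head:  ^)
Head positions at steps 0..4: starting at 0, distinct positions visited = {-2, -1, 0} -> 3 position(s)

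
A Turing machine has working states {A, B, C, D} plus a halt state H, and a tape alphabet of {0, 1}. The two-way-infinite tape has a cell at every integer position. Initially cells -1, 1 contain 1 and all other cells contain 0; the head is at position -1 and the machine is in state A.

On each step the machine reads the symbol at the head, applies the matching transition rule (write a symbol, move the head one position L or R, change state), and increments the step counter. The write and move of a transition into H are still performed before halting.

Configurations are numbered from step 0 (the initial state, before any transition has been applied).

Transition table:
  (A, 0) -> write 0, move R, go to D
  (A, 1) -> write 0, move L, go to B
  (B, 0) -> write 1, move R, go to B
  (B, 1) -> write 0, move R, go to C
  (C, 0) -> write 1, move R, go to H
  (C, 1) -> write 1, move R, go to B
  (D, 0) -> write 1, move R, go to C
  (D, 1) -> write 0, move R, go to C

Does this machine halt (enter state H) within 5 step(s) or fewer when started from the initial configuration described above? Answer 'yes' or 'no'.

Answer: no

Derivation:
Step 1: in state A at pos -1, read 1 -> (A,1)->write 0,move L,goto B. Now: state=B, head=-2, tape[-3..2]=000010 (head:  ^)
Step 2: in state B at pos -2, read 0 -> (B,0)->write 1,move R,goto B. Now: state=B, head=-1, tape[-3..2]=010010 (head:   ^)
Step 3: in state B at pos -1, read 0 -> (B,0)->write 1,move R,goto B. Now: state=B, head=0, tape[-3..2]=011010 (head:    ^)
Step 4: in state B at pos 0, read 0 -> (B,0)->write 1,move R,goto B. Now: state=B, head=1, tape[-3..2]=011110 (head:     ^)
Step 5: in state B at pos 1, read 1 -> (B,1)->write 0,move R,goto C. Now: state=C, head=2, tape[-3..3]=0111000 (head:      ^)
After 5 step(s): state = C (not H) -> not halted within 5 -> no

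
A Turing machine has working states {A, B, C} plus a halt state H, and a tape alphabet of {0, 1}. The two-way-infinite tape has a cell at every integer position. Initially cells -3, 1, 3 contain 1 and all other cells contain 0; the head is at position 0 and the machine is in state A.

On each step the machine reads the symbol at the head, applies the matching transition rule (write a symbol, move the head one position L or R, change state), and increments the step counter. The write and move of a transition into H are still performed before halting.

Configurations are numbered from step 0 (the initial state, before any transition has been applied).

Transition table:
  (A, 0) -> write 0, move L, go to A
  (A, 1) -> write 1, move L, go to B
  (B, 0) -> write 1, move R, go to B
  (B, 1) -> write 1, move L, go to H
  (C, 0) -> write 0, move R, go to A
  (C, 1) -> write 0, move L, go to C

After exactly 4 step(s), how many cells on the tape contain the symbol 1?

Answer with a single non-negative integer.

Step 1: in state A at pos 0, read 0 -> (A,0)->write 0,move L,goto A. Now: state=A, head=-1, tape[-4..4]=010001010 (head:    ^)
Step 2: in state A at pos -1, read 0 -> (A,0)->write 0,move L,goto A. Now: state=A, head=-2, tape[-4..4]=010001010 (head:   ^)
Step 3: in state A at pos -2, read 0 -> (A,0)->write 0,move L,goto A. Now: state=A, head=-3, tape[-4..4]=010001010 (head:  ^)
Step 4: in state A at pos -3, read 1 -> (A,1)->write 1,move L,goto B. Now: state=B, head=-4, tape[-5..4]=0010001010 (head:  ^)
Cells containing 1 after step 4: {-3, 1, 3} -> 3 cell(s)

Answer: 3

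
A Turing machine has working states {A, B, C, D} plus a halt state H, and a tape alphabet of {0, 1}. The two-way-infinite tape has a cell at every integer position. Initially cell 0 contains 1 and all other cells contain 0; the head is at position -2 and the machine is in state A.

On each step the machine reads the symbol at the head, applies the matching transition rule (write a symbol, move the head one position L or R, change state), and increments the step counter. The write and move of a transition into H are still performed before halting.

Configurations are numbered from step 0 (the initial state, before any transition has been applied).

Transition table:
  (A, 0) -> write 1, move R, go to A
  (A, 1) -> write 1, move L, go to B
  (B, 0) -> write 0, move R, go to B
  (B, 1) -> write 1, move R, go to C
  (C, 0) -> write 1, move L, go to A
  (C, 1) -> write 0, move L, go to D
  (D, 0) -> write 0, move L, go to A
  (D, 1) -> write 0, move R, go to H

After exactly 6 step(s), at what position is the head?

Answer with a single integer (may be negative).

Step 1: in state A at pos -2, read 0 -> (A,0)->write 1,move R,goto A. Now: state=A, head=-1, tape[-3..1]=01010 (head:   ^)
Step 2: in state A at pos -1, read 0 -> (A,0)->write 1,move R,goto A. Now: state=A, head=0, tape[-3..1]=01110 (head:    ^)
Step 3: in state A at pos 0, read 1 -> (A,1)->write 1,move L,goto B. Now: state=B, head=-1, tape[-3..1]=01110 (head:   ^)
Step 4: in state B at pos -1, read 1 -> (B,1)->write 1,move R,goto C. Now: state=C, head=0, tape[-3..1]=01110 (head:    ^)
Step 5: in state C at pos 0, read 1 -> (C,1)->write 0,move L,goto D. Now: state=D, head=-1, tape[-3..1]=01100 (head:   ^)
Step 6: in state D at pos -1, read 1 -> (D,1)->write 0,move R,goto H. Now: state=H, head=0, tape[-3..1]=01000 (head:    ^)

Answer: 0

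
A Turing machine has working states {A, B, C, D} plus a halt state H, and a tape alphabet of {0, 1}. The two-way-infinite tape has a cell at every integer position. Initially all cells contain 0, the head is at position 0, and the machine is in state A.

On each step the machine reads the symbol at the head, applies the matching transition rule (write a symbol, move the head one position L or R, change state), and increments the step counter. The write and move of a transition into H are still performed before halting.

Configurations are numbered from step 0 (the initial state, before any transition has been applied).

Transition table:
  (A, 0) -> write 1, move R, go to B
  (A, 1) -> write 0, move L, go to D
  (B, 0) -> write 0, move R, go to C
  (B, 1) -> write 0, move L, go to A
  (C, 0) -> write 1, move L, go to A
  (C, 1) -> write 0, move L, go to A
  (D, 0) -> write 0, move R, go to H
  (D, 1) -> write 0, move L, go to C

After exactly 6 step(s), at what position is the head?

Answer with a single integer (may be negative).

Step 1: in state A at pos 0, read 0 -> (A,0)->write 1,move R,goto B. Now: state=B, head=1, tape[-1..2]=0100 (head:   ^)
Step 2: in state B at pos 1, read 0 -> (B,0)->write 0,move R,goto C. Now: state=C, head=2, tape[-1..3]=01000 (head:    ^)
Step 3: in state C at pos 2, read 0 -> (C,0)->write 1,move L,goto A. Now: state=A, head=1, tape[-1..3]=01010 (head:   ^)
Step 4: in state A at pos 1, read 0 -> (A,0)->write 1,move R,goto B. Now: state=B, head=2, tape[-1..3]=01110 (head:    ^)
Step 5: in state B at pos 2, read 1 -> (B,1)->write 0,move L,goto A. Now: state=A, head=1, tape[-1..3]=01100 (head:   ^)
Step 6: in state A at pos 1, read 1 -> (A,1)->write 0,move L,goto D. Now: state=D, head=0, tape[-1..3]=01000 (head:  ^)

Answer: 0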